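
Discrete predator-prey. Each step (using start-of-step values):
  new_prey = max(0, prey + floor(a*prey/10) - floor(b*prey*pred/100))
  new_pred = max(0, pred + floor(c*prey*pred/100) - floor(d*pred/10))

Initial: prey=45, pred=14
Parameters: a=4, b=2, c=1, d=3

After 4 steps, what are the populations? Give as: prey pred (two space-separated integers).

Answer: 50 31

Derivation:
Step 1: prey: 45+18-12=51; pred: 14+6-4=16
Step 2: prey: 51+20-16=55; pred: 16+8-4=20
Step 3: prey: 55+22-22=55; pred: 20+11-6=25
Step 4: prey: 55+22-27=50; pred: 25+13-7=31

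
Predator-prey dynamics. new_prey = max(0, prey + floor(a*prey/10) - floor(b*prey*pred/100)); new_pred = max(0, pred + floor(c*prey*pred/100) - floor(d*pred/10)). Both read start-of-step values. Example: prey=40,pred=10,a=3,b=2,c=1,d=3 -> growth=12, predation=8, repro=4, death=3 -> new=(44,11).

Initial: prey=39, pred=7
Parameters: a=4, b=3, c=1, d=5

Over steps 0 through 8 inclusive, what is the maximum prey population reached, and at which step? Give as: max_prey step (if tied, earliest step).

Step 1: prey: 39+15-8=46; pred: 7+2-3=6
Step 2: prey: 46+18-8=56; pred: 6+2-3=5
Step 3: prey: 56+22-8=70; pred: 5+2-2=5
Step 4: prey: 70+28-10=88; pred: 5+3-2=6
Step 5: prey: 88+35-15=108; pred: 6+5-3=8
Step 6: prey: 108+43-25=126; pred: 8+8-4=12
Step 7: prey: 126+50-45=131; pred: 12+15-6=21
Step 8: prey: 131+52-82=101; pred: 21+27-10=38
Max prey = 131 at step 7

Answer: 131 7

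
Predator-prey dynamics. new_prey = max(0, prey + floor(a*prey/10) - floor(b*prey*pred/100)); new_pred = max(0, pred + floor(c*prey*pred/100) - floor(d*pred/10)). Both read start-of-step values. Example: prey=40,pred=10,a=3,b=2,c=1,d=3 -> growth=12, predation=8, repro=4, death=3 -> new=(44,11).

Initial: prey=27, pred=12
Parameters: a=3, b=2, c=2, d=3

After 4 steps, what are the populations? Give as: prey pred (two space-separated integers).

Step 1: prey: 27+8-6=29; pred: 12+6-3=15
Step 2: prey: 29+8-8=29; pred: 15+8-4=19
Step 3: prey: 29+8-11=26; pred: 19+11-5=25
Step 4: prey: 26+7-13=20; pred: 25+13-7=31

Answer: 20 31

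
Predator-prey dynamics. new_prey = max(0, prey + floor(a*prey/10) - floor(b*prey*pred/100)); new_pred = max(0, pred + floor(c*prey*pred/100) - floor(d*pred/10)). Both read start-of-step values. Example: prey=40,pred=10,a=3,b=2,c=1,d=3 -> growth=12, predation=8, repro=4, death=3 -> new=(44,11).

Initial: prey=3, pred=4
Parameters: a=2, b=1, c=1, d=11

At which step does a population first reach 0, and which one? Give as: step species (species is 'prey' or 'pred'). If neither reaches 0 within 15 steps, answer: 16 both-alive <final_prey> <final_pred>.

Step 1: prey: 3+0-0=3; pred: 4+0-4=0
First extinction: pred at step 1

Answer: 1 pred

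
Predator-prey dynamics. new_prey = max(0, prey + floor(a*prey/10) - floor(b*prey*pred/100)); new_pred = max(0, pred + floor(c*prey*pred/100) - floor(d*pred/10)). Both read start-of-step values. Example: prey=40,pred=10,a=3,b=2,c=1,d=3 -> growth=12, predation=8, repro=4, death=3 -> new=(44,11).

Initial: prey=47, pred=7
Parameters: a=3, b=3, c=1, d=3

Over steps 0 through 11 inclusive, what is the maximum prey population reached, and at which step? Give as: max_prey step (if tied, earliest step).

Step 1: prey: 47+14-9=52; pred: 7+3-2=8
Step 2: prey: 52+15-12=55; pred: 8+4-2=10
Step 3: prey: 55+16-16=55; pred: 10+5-3=12
Step 4: prey: 55+16-19=52; pred: 12+6-3=15
Step 5: prey: 52+15-23=44; pred: 15+7-4=18
Step 6: prey: 44+13-23=34; pred: 18+7-5=20
Step 7: prey: 34+10-20=24; pred: 20+6-6=20
Step 8: prey: 24+7-14=17; pred: 20+4-6=18
Step 9: prey: 17+5-9=13; pred: 18+3-5=16
Step 10: prey: 13+3-6=10; pred: 16+2-4=14
Step 11: prey: 10+3-4=9; pred: 14+1-4=11
Max prey = 55 at step 2

Answer: 55 2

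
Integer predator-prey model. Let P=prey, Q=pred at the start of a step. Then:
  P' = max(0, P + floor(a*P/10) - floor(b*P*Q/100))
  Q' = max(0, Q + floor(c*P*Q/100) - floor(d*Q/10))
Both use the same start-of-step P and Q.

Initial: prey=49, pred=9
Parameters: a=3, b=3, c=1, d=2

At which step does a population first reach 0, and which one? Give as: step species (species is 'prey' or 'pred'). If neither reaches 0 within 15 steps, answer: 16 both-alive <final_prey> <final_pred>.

Step 1: prey: 49+14-13=50; pred: 9+4-1=12
Step 2: prey: 50+15-18=47; pred: 12+6-2=16
Step 3: prey: 47+14-22=39; pred: 16+7-3=20
Step 4: prey: 39+11-23=27; pred: 20+7-4=23
Step 5: prey: 27+8-18=17; pred: 23+6-4=25
Step 6: prey: 17+5-12=10; pred: 25+4-5=24
Step 7: prey: 10+3-7=6; pred: 24+2-4=22
Step 8: prey: 6+1-3=4; pred: 22+1-4=19
Step 9: prey: 4+1-2=3; pred: 19+0-3=16
Step 10: prey: 3+0-1=2; pred: 16+0-3=13
Step 11: prey: 2+0-0=2; pred: 13+0-2=11
Step 12: prey: 2+0-0=2; pred: 11+0-2=9
Step 13: prey: 2+0-0=2; pred: 9+0-1=8
Step 14: prey: 2+0-0=2; pred: 8+0-1=7
Step 15: prey: 2+0-0=2; pred: 7+0-1=6
No extinction within 15 steps

Answer: 16 both-alive 2 6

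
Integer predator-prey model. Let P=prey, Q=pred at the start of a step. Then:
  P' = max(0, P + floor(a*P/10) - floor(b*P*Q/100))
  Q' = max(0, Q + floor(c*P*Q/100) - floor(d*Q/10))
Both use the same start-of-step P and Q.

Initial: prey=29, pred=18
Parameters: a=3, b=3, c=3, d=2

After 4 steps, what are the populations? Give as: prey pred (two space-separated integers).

Step 1: prey: 29+8-15=22; pred: 18+15-3=30
Step 2: prey: 22+6-19=9; pred: 30+19-6=43
Step 3: prey: 9+2-11=0; pred: 43+11-8=46
Step 4: prey: 0+0-0=0; pred: 46+0-9=37

Answer: 0 37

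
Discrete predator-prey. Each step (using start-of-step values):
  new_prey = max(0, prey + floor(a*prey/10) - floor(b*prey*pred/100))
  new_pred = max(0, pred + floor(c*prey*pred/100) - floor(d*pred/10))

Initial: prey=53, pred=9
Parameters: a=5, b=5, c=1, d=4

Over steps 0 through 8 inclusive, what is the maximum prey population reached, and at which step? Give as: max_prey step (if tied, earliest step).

Answer: 56 1

Derivation:
Step 1: prey: 53+26-23=56; pred: 9+4-3=10
Step 2: prey: 56+28-28=56; pred: 10+5-4=11
Step 3: prey: 56+28-30=54; pred: 11+6-4=13
Step 4: prey: 54+27-35=46; pred: 13+7-5=15
Step 5: prey: 46+23-34=35; pred: 15+6-6=15
Step 6: prey: 35+17-26=26; pred: 15+5-6=14
Step 7: prey: 26+13-18=21; pred: 14+3-5=12
Step 8: prey: 21+10-12=19; pred: 12+2-4=10
Max prey = 56 at step 1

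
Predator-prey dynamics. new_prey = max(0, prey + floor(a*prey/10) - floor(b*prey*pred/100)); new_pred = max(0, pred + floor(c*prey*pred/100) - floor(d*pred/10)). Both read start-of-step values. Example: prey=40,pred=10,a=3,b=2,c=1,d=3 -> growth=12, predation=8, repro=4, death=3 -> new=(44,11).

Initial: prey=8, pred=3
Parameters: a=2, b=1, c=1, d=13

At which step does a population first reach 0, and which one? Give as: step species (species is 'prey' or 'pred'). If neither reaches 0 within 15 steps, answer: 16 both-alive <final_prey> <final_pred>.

Step 1: prey: 8+1-0=9; pred: 3+0-3=0
First extinction: pred at step 1

Answer: 1 pred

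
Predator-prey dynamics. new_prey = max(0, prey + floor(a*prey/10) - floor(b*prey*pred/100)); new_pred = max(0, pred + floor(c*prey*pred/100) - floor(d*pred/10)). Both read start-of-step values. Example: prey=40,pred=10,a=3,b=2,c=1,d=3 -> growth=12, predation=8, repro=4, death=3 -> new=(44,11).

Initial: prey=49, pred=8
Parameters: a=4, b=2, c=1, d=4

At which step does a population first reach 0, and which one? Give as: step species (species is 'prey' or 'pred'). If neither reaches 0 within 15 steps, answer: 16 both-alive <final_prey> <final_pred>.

Answer: 8 prey

Derivation:
Step 1: prey: 49+19-7=61; pred: 8+3-3=8
Step 2: prey: 61+24-9=76; pred: 8+4-3=9
Step 3: prey: 76+30-13=93; pred: 9+6-3=12
Step 4: prey: 93+37-22=108; pred: 12+11-4=19
Step 5: prey: 108+43-41=110; pred: 19+20-7=32
Step 6: prey: 110+44-70=84; pred: 32+35-12=55
Step 7: prey: 84+33-92=25; pred: 55+46-22=79
Step 8: prey: 25+10-39=0; pred: 79+19-31=67
First extinction: prey at step 8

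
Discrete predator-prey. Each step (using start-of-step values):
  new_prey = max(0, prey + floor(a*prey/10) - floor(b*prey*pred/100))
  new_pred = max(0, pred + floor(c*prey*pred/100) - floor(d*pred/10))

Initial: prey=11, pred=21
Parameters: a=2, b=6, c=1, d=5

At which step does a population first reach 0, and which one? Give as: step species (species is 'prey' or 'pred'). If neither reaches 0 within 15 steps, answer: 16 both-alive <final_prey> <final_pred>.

Step 1: prey: 11+2-13=0; pred: 21+2-10=13
First extinction: prey at step 1

Answer: 1 prey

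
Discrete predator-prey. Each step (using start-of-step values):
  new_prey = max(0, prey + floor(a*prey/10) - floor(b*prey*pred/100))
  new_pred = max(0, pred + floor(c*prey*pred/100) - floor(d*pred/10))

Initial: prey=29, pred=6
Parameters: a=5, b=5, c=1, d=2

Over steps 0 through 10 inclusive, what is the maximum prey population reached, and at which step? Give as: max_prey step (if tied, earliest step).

Answer: 54 4

Derivation:
Step 1: prey: 29+14-8=35; pred: 6+1-1=6
Step 2: prey: 35+17-10=42; pred: 6+2-1=7
Step 3: prey: 42+21-14=49; pred: 7+2-1=8
Step 4: prey: 49+24-19=54; pred: 8+3-1=10
Step 5: prey: 54+27-27=54; pred: 10+5-2=13
Step 6: prey: 54+27-35=46; pred: 13+7-2=18
Step 7: prey: 46+23-41=28; pred: 18+8-3=23
Step 8: prey: 28+14-32=10; pred: 23+6-4=25
Step 9: prey: 10+5-12=3; pred: 25+2-5=22
Step 10: prey: 3+1-3=1; pred: 22+0-4=18
Max prey = 54 at step 4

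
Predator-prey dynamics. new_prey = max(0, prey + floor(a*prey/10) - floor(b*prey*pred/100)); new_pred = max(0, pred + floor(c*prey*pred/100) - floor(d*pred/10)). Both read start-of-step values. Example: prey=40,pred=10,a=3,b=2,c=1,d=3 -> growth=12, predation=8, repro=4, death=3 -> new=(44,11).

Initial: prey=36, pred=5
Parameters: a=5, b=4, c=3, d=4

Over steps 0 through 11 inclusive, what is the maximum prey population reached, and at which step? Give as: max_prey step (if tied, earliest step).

Answer: 55 2

Derivation:
Step 1: prey: 36+18-7=47; pred: 5+5-2=8
Step 2: prey: 47+23-15=55; pred: 8+11-3=16
Step 3: prey: 55+27-35=47; pred: 16+26-6=36
Step 4: prey: 47+23-67=3; pred: 36+50-14=72
Step 5: prey: 3+1-8=0; pred: 72+6-28=50
Step 6: prey: 0+0-0=0; pred: 50+0-20=30
Step 7: prey: 0+0-0=0; pred: 30+0-12=18
Step 8: prey: 0+0-0=0; pred: 18+0-7=11
Step 9: prey: 0+0-0=0; pred: 11+0-4=7
Step 10: prey: 0+0-0=0; pred: 7+0-2=5
Step 11: prey: 0+0-0=0; pred: 5+0-2=3
Max prey = 55 at step 2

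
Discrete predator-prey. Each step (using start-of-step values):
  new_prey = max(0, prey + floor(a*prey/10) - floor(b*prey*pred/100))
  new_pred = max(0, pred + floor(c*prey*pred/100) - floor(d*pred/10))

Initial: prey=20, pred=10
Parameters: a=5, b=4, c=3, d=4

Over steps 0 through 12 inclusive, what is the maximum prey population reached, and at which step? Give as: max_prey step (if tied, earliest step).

Step 1: prey: 20+10-8=22; pred: 10+6-4=12
Step 2: prey: 22+11-10=23; pred: 12+7-4=15
Step 3: prey: 23+11-13=21; pred: 15+10-6=19
Step 4: prey: 21+10-15=16; pred: 19+11-7=23
Step 5: prey: 16+8-14=10; pred: 23+11-9=25
Step 6: prey: 10+5-10=5; pred: 25+7-10=22
Step 7: prey: 5+2-4=3; pred: 22+3-8=17
Step 8: prey: 3+1-2=2; pred: 17+1-6=12
Step 9: prey: 2+1-0=3; pred: 12+0-4=8
Step 10: prey: 3+1-0=4; pred: 8+0-3=5
Step 11: prey: 4+2-0=6; pred: 5+0-2=3
Step 12: prey: 6+3-0=9; pred: 3+0-1=2
Max prey = 23 at step 2

Answer: 23 2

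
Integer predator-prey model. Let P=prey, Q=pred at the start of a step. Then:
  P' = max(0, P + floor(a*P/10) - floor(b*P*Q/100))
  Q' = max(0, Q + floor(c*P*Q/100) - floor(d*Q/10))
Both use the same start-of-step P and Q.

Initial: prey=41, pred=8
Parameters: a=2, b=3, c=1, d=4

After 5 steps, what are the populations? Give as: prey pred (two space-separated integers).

Answer: 36 7

Derivation:
Step 1: prey: 41+8-9=40; pred: 8+3-3=8
Step 2: prey: 40+8-9=39; pred: 8+3-3=8
Step 3: prey: 39+7-9=37; pred: 8+3-3=8
Step 4: prey: 37+7-8=36; pred: 8+2-3=7
Step 5: prey: 36+7-7=36; pred: 7+2-2=7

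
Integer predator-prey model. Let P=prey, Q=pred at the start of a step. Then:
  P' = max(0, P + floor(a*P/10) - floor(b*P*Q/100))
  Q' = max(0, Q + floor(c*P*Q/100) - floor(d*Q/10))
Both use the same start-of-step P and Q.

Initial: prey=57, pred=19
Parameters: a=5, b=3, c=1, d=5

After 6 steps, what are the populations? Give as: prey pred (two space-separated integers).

Answer: 40 14

Derivation:
Step 1: prey: 57+28-32=53; pred: 19+10-9=20
Step 2: prey: 53+26-31=48; pred: 20+10-10=20
Step 3: prey: 48+24-28=44; pred: 20+9-10=19
Step 4: prey: 44+22-25=41; pred: 19+8-9=18
Step 5: prey: 41+20-22=39; pred: 18+7-9=16
Step 6: prey: 39+19-18=40; pred: 16+6-8=14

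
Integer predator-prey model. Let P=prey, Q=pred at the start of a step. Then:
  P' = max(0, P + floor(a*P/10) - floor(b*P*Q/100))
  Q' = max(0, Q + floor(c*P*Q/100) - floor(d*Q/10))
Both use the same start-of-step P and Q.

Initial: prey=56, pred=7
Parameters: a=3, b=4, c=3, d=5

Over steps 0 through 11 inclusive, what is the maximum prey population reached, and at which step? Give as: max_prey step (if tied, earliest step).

Step 1: prey: 56+16-15=57; pred: 7+11-3=15
Step 2: prey: 57+17-34=40; pred: 15+25-7=33
Step 3: prey: 40+12-52=0; pred: 33+39-16=56
Step 4: prey: 0+0-0=0; pred: 56+0-28=28
Step 5: prey: 0+0-0=0; pred: 28+0-14=14
Step 6: prey: 0+0-0=0; pred: 14+0-7=7
Step 7: prey: 0+0-0=0; pred: 7+0-3=4
Step 8: prey: 0+0-0=0; pred: 4+0-2=2
Step 9: prey: 0+0-0=0; pred: 2+0-1=1
Step 10: prey: 0+0-0=0; pred: 1+0-0=1
Step 11: prey: 0+0-0=0; pred: 1+0-0=1
Max prey = 57 at step 1

Answer: 57 1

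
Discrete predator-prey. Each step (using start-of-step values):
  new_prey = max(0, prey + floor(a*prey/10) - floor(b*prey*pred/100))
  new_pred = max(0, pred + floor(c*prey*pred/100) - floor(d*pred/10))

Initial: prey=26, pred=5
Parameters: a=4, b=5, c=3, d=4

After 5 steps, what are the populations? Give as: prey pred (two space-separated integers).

Answer: 6 28

Derivation:
Step 1: prey: 26+10-6=30; pred: 5+3-2=6
Step 2: prey: 30+12-9=33; pred: 6+5-2=9
Step 3: prey: 33+13-14=32; pred: 9+8-3=14
Step 4: prey: 32+12-22=22; pred: 14+13-5=22
Step 5: prey: 22+8-24=6; pred: 22+14-8=28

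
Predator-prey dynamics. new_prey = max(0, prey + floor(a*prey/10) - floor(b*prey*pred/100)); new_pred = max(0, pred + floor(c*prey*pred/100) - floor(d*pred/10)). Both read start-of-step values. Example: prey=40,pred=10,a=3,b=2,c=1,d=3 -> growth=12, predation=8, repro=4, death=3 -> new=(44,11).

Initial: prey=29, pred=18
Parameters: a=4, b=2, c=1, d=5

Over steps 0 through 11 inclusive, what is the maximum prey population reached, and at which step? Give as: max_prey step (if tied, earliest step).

Step 1: prey: 29+11-10=30; pred: 18+5-9=14
Step 2: prey: 30+12-8=34; pred: 14+4-7=11
Step 3: prey: 34+13-7=40; pred: 11+3-5=9
Step 4: prey: 40+16-7=49; pred: 9+3-4=8
Step 5: prey: 49+19-7=61; pred: 8+3-4=7
Step 6: prey: 61+24-8=77; pred: 7+4-3=8
Step 7: prey: 77+30-12=95; pred: 8+6-4=10
Step 8: prey: 95+38-19=114; pred: 10+9-5=14
Step 9: prey: 114+45-31=128; pred: 14+15-7=22
Step 10: prey: 128+51-56=123; pred: 22+28-11=39
Step 11: prey: 123+49-95=77; pred: 39+47-19=67
Max prey = 128 at step 9

Answer: 128 9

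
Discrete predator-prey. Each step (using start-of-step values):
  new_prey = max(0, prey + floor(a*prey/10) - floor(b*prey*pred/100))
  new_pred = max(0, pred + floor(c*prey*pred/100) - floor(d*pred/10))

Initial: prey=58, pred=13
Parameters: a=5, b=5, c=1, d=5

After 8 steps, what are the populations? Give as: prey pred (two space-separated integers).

Answer: 53 5

Derivation:
Step 1: prey: 58+29-37=50; pred: 13+7-6=14
Step 2: prey: 50+25-35=40; pred: 14+7-7=14
Step 3: prey: 40+20-28=32; pred: 14+5-7=12
Step 4: prey: 32+16-19=29; pred: 12+3-6=9
Step 5: prey: 29+14-13=30; pred: 9+2-4=7
Step 6: prey: 30+15-10=35; pred: 7+2-3=6
Step 7: prey: 35+17-10=42; pred: 6+2-3=5
Step 8: prey: 42+21-10=53; pred: 5+2-2=5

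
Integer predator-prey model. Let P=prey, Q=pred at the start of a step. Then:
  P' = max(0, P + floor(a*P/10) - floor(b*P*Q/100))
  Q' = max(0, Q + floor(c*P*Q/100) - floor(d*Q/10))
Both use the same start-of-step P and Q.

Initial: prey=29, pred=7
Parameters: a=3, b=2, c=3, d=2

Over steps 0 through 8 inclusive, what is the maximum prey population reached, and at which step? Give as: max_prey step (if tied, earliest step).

Answer: 35 2

Derivation:
Step 1: prey: 29+8-4=33; pred: 7+6-1=12
Step 2: prey: 33+9-7=35; pred: 12+11-2=21
Step 3: prey: 35+10-14=31; pred: 21+22-4=39
Step 4: prey: 31+9-24=16; pred: 39+36-7=68
Step 5: prey: 16+4-21=0; pred: 68+32-13=87
Step 6: prey: 0+0-0=0; pred: 87+0-17=70
Step 7: prey: 0+0-0=0; pred: 70+0-14=56
Step 8: prey: 0+0-0=0; pred: 56+0-11=45
Max prey = 35 at step 2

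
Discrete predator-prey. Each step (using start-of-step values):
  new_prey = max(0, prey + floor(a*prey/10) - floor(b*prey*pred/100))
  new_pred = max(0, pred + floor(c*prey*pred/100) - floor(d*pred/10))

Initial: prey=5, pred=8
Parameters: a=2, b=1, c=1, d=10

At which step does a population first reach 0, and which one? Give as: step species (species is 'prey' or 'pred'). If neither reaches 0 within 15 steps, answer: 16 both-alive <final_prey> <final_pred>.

Step 1: prey: 5+1-0=6; pred: 8+0-8=0
First extinction: pred at step 1

Answer: 1 pred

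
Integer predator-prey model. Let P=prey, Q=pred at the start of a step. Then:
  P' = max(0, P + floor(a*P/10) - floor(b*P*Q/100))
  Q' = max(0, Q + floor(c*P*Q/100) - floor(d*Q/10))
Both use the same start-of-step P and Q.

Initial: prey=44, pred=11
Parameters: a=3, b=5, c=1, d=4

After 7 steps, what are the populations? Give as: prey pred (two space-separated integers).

Step 1: prey: 44+13-24=33; pred: 11+4-4=11
Step 2: prey: 33+9-18=24; pred: 11+3-4=10
Step 3: prey: 24+7-12=19; pred: 10+2-4=8
Step 4: prey: 19+5-7=17; pred: 8+1-3=6
Step 5: prey: 17+5-5=17; pred: 6+1-2=5
Step 6: prey: 17+5-4=18; pred: 5+0-2=3
Step 7: prey: 18+5-2=21; pred: 3+0-1=2

Answer: 21 2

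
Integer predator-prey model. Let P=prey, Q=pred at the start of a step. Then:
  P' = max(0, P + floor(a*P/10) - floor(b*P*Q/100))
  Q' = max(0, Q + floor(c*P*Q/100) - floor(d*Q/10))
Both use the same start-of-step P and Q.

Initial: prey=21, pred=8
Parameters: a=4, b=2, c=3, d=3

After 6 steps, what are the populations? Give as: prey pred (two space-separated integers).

Answer: 0 83

Derivation:
Step 1: prey: 21+8-3=26; pred: 8+5-2=11
Step 2: prey: 26+10-5=31; pred: 11+8-3=16
Step 3: prey: 31+12-9=34; pred: 16+14-4=26
Step 4: prey: 34+13-17=30; pred: 26+26-7=45
Step 5: prey: 30+12-27=15; pred: 45+40-13=72
Step 6: prey: 15+6-21=0; pred: 72+32-21=83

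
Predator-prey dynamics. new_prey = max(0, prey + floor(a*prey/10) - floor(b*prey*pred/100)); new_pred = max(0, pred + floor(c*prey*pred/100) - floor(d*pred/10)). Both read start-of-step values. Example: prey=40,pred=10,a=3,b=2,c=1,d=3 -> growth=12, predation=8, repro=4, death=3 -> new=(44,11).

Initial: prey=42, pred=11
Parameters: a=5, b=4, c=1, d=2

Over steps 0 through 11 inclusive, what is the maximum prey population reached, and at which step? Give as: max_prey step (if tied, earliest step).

Step 1: prey: 42+21-18=45; pred: 11+4-2=13
Step 2: prey: 45+22-23=44; pred: 13+5-2=16
Step 3: prey: 44+22-28=38; pred: 16+7-3=20
Step 4: prey: 38+19-30=27; pred: 20+7-4=23
Step 5: prey: 27+13-24=16; pred: 23+6-4=25
Step 6: prey: 16+8-16=8; pred: 25+4-5=24
Step 7: prey: 8+4-7=5; pred: 24+1-4=21
Step 8: prey: 5+2-4=3; pred: 21+1-4=18
Step 9: prey: 3+1-2=2; pred: 18+0-3=15
Step 10: prey: 2+1-1=2; pred: 15+0-3=12
Step 11: prey: 2+1-0=3; pred: 12+0-2=10
Max prey = 45 at step 1

Answer: 45 1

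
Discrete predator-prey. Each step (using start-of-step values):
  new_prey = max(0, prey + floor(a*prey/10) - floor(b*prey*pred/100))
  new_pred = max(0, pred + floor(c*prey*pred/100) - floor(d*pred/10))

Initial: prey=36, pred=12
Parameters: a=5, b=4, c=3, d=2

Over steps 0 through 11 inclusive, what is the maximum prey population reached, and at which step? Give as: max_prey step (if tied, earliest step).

Step 1: prey: 36+18-17=37; pred: 12+12-2=22
Step 2: prey: 37+18-32=23; pred: 22+24-4=42
Step 3: prey: 23+11-38=0; pred: 42+28-8=62
Step 4: prey: 0+0-0=0; pred: 62+0-12=50
Step 5: prey: 0+0-0=0; pred: 50+0-10=40
Step 6: prey: 0+0-0=0; pred: 40+0-8=32
Step 7: prey: 0+0-0=0; pred: 32+0-6=26
Step 8: prey: 0+0-0=0; pred: 26+0-5=21
Step 9: prey: 0+0-0=0; pred: 21+0-4=17
Step 10: prey: 0+0-0=0; pred: 17+0-3=14
Step 11: prey: 0+0-0=0; pred: 14+0-2=12
Max prey = 37 at step 1

Answer: 37 1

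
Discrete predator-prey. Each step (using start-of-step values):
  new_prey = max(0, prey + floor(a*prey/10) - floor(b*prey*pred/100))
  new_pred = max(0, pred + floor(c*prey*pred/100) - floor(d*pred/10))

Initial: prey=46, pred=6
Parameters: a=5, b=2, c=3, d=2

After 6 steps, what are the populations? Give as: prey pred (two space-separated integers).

Answer: 0 196

Derivation:
Step 1: prey: 46+23-5=64; pred: 6+8-1=13
Step 2: prey: 64+32-16=80; pred: 13+24-2=35
Step 3: prey: 80+40-56=64; pred: 35+84-7=112
Step 4: prey: 64+32-143=0; pred: 112+215-22=305
Step 5: prey: 0+0-0=0; pred: 305+0-61=244
Step 6: prey: 0+0-0=0; pred: 244+0-48=196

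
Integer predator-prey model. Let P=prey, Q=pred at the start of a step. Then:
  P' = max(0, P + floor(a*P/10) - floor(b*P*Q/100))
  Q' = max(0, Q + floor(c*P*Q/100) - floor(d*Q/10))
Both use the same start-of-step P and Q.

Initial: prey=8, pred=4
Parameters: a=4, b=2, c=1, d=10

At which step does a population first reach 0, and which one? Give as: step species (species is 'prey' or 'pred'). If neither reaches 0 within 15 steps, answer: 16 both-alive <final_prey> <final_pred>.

Step 1: prey: 8+3-0=11; pred: 4+0-4=0
First extinction: pred at step 1

Answer: 1 pred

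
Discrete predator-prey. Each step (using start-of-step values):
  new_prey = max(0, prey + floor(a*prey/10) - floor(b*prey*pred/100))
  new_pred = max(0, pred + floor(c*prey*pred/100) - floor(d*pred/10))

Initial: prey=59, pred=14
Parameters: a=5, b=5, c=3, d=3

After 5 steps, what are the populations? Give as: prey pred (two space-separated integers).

Step 1: prey: 59+29-41=47; pred: 14+24-4=34
Step 2: prey: 47+23-79=0; pred: 34+47-10=71
Step 3: prey: 0+0-0=0; pred: 71+0-21=50
Step 4: prey: 0+0-0=0; pred: 50+0-15=35
Step 5: prey: 0+0-0=0; pred: 35+0-10=25

Answer: 0 25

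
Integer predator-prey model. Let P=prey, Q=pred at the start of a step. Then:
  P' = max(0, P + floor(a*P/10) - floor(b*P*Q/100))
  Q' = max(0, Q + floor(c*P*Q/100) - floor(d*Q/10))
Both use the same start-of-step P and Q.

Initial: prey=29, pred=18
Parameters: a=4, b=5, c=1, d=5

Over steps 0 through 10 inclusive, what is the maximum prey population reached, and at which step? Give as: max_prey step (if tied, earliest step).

Answer: 70 10

Derivation:
Step 1: prey: 29+11-26=14; pred: 18+5-9=14
Step 2: prey: 14+5-9=10; pred: 14+1-7=8
Step 3: prey: 10+4-4=10; pred: 8+0-4=4
Step 4: prey: 10+4-2=12; pred: 4+0-2=2
Step 5: prey: 12+4-1=15; pred: 2+0-1=1
Step 6: prey: 15+6-0=21; pred: 1+0-0=1
Step 7: prey: 21+8-1=28; pred: 1+0-0=1
Step 8: prey: 28+11-1=38; pred: 1+0-0=1
Step 9: prey: 38+15-1=52; pred: 1+0-0=1
Step 10: prey: 52+20-2=70; pred: 1+0-0=1
Max prey = 70 at step 10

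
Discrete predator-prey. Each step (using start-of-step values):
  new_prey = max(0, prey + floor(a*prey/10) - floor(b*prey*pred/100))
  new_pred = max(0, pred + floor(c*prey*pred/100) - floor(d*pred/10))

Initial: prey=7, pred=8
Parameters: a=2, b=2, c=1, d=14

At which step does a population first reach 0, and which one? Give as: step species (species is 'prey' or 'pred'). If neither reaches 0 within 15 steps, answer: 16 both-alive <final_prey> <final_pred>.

Answer: 1 pred

Derivation:
Step 1: prey: 7+1-1=7; pred: 8+0-11=0
First extinction: pred at step 1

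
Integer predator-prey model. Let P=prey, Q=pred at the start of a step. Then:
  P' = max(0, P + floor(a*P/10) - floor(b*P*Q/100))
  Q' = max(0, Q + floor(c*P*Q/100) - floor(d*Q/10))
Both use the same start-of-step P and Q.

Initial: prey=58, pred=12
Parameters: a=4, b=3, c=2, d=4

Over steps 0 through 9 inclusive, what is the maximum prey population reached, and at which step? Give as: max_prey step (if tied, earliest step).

Answer: 61 1

Derivation:
Step 1: prey: 58+23-20=61; pred: 12+13-4=21
Step 2: prey: 61+24-38=47; pred: 21+25-8=38
Step 3: prey: 47+18-53=12; pred: 38+35-15=58
Step 4: prey: 12+4-20=0; pred: 58+13-23=48
Step 5: prey: 0+0-0=0; pred: 48+0-19=29
Step 6: prey: 0+0-0=0; pred: 29+0-11=18
Step 7: prey: 0+0-0=0; pred: 18+0-7=11
Step 8: prey: 0+0-0=0; pred: 11+0-4=7
Step 9: prey: 0+0-0=0; pred: 7+0-2=5
Max prey = 61 at step 1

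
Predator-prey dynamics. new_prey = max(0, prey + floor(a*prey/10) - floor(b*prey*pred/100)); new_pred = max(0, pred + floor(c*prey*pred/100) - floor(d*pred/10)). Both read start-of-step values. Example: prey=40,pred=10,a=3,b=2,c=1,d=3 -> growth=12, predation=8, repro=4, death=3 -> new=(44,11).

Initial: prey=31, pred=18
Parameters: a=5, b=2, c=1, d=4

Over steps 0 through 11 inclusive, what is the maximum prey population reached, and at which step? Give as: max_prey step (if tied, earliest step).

Step 1: prey: 31+15-11=35; pred: 18+5-7=16
Step 2: prey: 35+17-11=41; pred: 16+5-6=15
Step 3: prey: 41+20-12=49; pred: 15+6-6=15
Step 4: prey: 49+24-14=59; pred: 15+7-6=16
Step 5: prey: 59+29-18=70; pred: 16+9-6=19
Step 6: prey: 70+35-26=79; pred: 19+13-7=25
Step 7: prey: 79+39-39=79; pred: 25+19-10=34
Step 8: prey: 79+39-53=65; pred: 34+26-13=47
Step 9: prey: 65+32-61=36; pred: 47+30-18=59
Step 10: prey: 36+18-42=12; pred: 59+21-23=57
Step 11: prey: 12+6-13=5; pred: 57+6-22=41
Max prey = 79 at step 6

Answer: 79 6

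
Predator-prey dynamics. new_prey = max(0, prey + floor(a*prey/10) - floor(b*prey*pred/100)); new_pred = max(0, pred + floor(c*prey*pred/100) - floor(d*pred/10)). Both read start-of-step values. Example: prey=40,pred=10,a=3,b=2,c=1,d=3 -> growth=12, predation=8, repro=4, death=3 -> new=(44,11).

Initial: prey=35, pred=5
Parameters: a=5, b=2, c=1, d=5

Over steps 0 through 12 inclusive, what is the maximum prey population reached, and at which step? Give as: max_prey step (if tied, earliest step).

Answer: 252 6

Derivation:
Step 1: prey: 35+17-3=49; pred: 5+1-2=4
Step 2: prey: 49+24-3=70; pred: 4+1-2=3
Step 3: prey: 70+35-4=101; pred: 3+2-1=4
Step 4: prey: 101+50-8=143; pred: 4+4-2=6
Step 5: prey: 143+71-17=197; pred: 6+8-3=11
Step 6: prey: 197+98-43=252; pred: 11+21-5=27
Step 7: prey: 252+126-136=242; pred: 27+68-13=82
Step 8: prey: 242+121-396=0; pred: 82+198-41=239
Step 9: prey: 0+0-0=0; pred: 239+0-119=120
Step 10: prey: 0+0-0=0; pred: 120+0-60=60
Step 11: prey: 0+0-0=0; pred: 60+0-30=30
Step 12: prey: 0+0-0=0; pred: 30+0-15=15
Max prey = 252 at step 6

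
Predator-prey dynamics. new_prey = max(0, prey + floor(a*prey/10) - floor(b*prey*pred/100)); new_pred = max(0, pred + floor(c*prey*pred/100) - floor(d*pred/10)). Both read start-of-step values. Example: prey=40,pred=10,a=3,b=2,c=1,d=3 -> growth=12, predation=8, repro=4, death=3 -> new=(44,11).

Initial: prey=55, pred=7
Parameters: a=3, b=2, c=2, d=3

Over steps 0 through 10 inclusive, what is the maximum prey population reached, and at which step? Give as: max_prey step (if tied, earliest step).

Answer: 68 2

Derivation:
Step 1: prey: 55+16-7=64; pred: 7+7-2=12
Step 2: prey: 64+19-15=68; pred: 12+15-3=24
Step 3: prey: 68+20-32=56; pred: 24+32-7=49
Step 4: prey: 56+16-54=18; pred: 49+54-14=89
Step 5: prey: 18+5-32=0; pred: 89+32-26=95
Step 6: prey: 0+0-0=0; pred: 95+0-28=67
Step 7: prey: 0+0-0=0; pred: 67+0-20=47
Step 8: prey: 0+0-0=0; pred: 47+0-14=33
Step 9: prey: 0+0-0=0; pred: 33+0-9=24
Step 10: prey: 0+0-0=0; pred: 24+0-7=17
Max prey = 68 at step 2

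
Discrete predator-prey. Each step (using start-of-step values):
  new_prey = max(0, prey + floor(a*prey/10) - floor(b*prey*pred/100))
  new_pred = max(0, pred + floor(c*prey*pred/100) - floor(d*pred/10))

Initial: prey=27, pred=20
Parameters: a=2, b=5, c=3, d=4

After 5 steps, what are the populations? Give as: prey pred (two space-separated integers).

Step 1: prey: 27+5-27=5; pred: 20+16-8=28
Step 2: prey: 5+1-7=0; pred: 28+4-11=21
Step 3: prey: 0+0-0=0; pred: 21+0-8=13
Step 4: prey: 0+0-0=0; pred: 13+0-5=8
Step 5: prey: 0+0-0=0; pred: 8+0-3=5

Answer: 0 5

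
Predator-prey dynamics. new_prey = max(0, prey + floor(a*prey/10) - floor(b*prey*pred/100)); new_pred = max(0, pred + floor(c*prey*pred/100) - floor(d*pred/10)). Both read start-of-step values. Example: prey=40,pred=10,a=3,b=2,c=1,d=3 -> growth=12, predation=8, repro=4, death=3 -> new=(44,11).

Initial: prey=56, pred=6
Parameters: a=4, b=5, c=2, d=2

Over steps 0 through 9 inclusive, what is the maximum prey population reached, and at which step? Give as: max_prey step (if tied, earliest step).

Answer: 62 1

Derivation:
Step 1: prey: 56+22-16=62; pred: 6+6-1=11
Step 2: prey: 62+24-34=52; pred: 11+13-2=22
Step 3: prey: 52+20-57=15; pred: 22+22-4=40
Step 4: prey: 15+6-30=0; pred: 40+12-8=44
Step 5: prey: 0+0-0=0; pred: 44+0-8=36
Step 6: prey: 0+0-0=0; pred: 36+0-7=29
Step 7: prey: 0+0-0=0; pred: 29+0-5=24
Step 8: prey: 0+0-0=0; pred: 24+0-4=20
Step 9: prey: 0+0-0=0; pred: 20+0-4=16
Max prey = 62 at step 1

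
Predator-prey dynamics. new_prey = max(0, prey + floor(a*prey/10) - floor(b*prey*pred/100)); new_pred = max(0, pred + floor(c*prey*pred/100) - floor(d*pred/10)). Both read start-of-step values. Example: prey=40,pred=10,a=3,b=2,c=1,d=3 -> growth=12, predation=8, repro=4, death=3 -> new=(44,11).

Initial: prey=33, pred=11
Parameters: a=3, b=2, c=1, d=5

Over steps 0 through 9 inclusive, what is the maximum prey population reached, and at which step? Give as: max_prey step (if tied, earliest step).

Step 1: prey: 33+9-7=35; pred: 11+3-5=9
Step 2: prey: 35+10-6=39; pred: 9+3-4=8
Step 3: prey: 39+11-6=44; pred: 8+3-4=7
Step 4: prey: 44+13-6=51; pred: 7+3-3=7
Step 5: prey: 51+15-7=59; pred: 7+3-3=7
Step 6: prey: 59+17-8=68; pred: 7+4-3=8
Step 7: prey: 68+20-10=78; pred: 8+5-4=9
Step 8: prey: 78+23-14=87; pred: 9+7-4=12
Step 9: prey: 87+26-20=93; pred: 12+10-6=16
Max prey = 93 at step 9

Answer: 93 9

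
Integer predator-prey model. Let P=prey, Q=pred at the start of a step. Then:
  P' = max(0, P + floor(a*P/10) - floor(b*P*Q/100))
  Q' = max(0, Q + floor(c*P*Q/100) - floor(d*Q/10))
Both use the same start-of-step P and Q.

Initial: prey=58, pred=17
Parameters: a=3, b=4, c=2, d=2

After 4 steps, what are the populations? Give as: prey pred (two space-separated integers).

Answer: 0 32

Derivation:
Step 1: prey: 58+17-39=36; pred: 17+19-3=33
Step 2: prey: 36+10-47=0; pred: 33+23-6=50
Step 3: prey: 0+0-0=0; pred: 50+0-10=40
Step 4: prey: 0+0-0=0; pred: 40+0-8=32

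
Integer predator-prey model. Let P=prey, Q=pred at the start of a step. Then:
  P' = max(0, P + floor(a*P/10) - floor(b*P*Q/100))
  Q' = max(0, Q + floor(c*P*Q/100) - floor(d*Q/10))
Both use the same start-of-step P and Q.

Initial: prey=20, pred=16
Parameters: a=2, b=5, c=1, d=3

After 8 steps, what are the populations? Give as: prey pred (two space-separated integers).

Answer: 2 3

Derivation:
Step 1: prey: 20+4-16=8; pred: 16+3-4=15
Step 2: prey: 8+1-6=3; pred: 15+1-4=12
Step 3: prey: 3+0-1=2; pred: 12+0-3=9
Step 4: prey: 2+0-0=2; pred: 9+0-2=7
Step 5: prey: 2+0-0=2; pred: 7+0-2=5
Step 6: prey: 2+0-0=2; pred: 5+0-1=4
Step 7: prey: 2+0-0=2; pred: 4+0-1=3
Step 8: prey: 2+0-0=2; pred: 3+0-0=3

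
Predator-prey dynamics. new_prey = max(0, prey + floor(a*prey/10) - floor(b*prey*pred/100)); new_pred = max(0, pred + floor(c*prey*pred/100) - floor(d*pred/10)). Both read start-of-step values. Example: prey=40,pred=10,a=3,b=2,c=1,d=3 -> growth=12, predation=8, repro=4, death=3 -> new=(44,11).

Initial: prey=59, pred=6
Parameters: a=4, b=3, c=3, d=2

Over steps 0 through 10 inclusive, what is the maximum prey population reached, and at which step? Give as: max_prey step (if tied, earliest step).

Step 1: prey: 59+23-10=72; pred: 6+10-1=15
Step 2: prey: 72+28-32=68; pred: 15+32-3=44
Step 3: prey: 68+27-89=6; pred: 44+89-8=125
Step 4: prey: 6+2-22=0; pred: 125+22-25=122
Step 5: prey: 0+0-0=0; pred: 122+0-24=98
Step 6: prey: 0+0-0=0; pred: 98+0-19=79
Step 7: prey: 0+0-0=0; pred: 79+0-15=64
Step 8: prey: 0+0-0=0; pred: 64+0-12=52
Step 9: prey: 0+0-0=0; pred: 52+0-10=42
Step 10: prey: 0+0-0=0; pred: 42+0-8=34
Max prey = 72 at step 1

Answer: 72 1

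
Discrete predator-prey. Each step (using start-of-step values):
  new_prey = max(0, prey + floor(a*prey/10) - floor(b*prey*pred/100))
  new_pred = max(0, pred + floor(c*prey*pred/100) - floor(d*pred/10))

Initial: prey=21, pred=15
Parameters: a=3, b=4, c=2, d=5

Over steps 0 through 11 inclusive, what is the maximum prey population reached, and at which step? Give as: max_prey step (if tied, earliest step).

Answer: 39 11

Derivation:
Step 1: prey: 21+6-12=15; pred: 15+6-7=14
Step 2: prey: 15+4-8=11; pred: 14+4-7=11
Step 3: prey: 11+3-4=10; pred: 11+2-5=8
Step 4: prey: 10+3-3=10; pred: 8+1-4=5
Step 5: prey: 10+3-2=11; pred: 5+1-2=4
Step 6: prey: 11+3-1=13; pred: 4+0-2=2
Step 7: prey: 13+3-1=15; pred: 2+0-1=1
Step 8: prey: 15+4-0=19; pred: 1+0-0=1
Step 9: prey: 19+5-0=24; pred: 1+0-0=1
Step 10: prey: 24+7-0=31; pred: 1+0-0=1
Step 11: prey: 31+9-1=39; pred: 1+0-0=1
Max prey = 39 at step 11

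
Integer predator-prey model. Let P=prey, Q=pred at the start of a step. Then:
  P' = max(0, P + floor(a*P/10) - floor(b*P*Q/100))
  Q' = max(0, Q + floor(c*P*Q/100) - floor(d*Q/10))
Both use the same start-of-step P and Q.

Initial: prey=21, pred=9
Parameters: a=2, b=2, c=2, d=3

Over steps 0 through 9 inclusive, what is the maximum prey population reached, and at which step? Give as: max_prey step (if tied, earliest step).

Step 1: prey: 21+4-3=22; pred: 9+3-2=10
Step 2: prey: 22+4-4=22; pred: 10+4-3=11
Step 3: prey: 22+4-4=22; pred: 11+4-3=12
Step 4: prey: 22+4-5=21; pred: 12+5-3=14
Step 5: prey: 21+4-5=20; pred: 14+5-4=15
Step 6: prey: 20+4-6=18; pred: 15+6-4=17
Step 7: prey: 18+3-6=15; pred: 17+6-5=18
Step 8: prey: 15+3-5=13; pred: 18+5-5=18
Step 9: prey: 13+2-4=11; pred: 18+4-5=17
Max prey = 22 at step 1

Answer: 22 1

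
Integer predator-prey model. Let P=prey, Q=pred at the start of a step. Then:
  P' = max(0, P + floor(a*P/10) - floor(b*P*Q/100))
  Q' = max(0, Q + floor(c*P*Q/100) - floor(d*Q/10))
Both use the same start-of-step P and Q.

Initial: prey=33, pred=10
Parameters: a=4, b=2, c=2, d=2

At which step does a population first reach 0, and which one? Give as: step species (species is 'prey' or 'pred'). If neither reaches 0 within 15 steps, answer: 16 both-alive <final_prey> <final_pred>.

Answer: 6 prey

Derivation:
Step 1: prey: 33+13-6=40; pred: 10+6-2=14
Step 2: prey: 40+16-11=45; pred: 14+11-2=23
Step 3: prey: 45+18-20=43; pred: 23+20-4=39
Step 4: prey: 43+17-33=27; pred: 39+33-7=65
Step 5: prey: 27+10-35=2; pred: 65+35-13=87
Step 6: prey: 2+0-3=0; pred: 87+3-17=73
First extinction: prey at step 6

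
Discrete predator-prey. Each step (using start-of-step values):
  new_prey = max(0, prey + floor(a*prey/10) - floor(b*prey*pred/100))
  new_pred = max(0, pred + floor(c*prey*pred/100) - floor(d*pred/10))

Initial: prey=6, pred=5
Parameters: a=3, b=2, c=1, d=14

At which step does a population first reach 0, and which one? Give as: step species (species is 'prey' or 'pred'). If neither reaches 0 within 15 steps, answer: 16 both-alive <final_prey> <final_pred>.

Answer: 1 pred

Derivation:
Step 1: prey: 6+1-0=7; pred: 5+0-7=0
First extinction: pred at step 1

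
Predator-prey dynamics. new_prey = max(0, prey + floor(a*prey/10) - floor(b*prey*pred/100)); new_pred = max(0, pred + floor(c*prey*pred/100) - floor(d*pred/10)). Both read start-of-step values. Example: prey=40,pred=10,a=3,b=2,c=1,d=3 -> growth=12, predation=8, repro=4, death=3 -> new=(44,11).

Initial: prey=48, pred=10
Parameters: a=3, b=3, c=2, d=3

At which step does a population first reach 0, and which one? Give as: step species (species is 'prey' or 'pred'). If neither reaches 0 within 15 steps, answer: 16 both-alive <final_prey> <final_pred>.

Answer: 5 prey

Derivation:
Step 1: prey: 48+14-14=48; pred: 10+9-3=16
Step 2: prey: 48+14-23=39; pred: 16+15-4=27
Step 3: prey: 39+11-31=19; pred: 27+21-8=40
Step 4: prey: 19+5-22=2; pred: 40+15-12=43
Step 5: prey: 2+0-2=0; pred: 43+1-12=32
First extinction: prey at step 5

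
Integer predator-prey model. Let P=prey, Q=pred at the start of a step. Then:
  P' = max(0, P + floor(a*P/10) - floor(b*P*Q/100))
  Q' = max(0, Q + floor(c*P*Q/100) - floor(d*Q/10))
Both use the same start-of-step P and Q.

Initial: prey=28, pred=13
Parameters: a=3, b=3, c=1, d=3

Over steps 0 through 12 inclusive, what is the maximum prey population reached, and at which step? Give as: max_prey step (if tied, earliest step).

Step 1: prey: 28+8-10=26; pred: 13+3-3=13
Step 2: prey: 26+7-10=23; pred: 13+3-3=13
Step 3: prey: 23+6-8=21; pred: 13+2-3=12
Step 4: prey: 21+6-7=20; pred: 12+2-3=11
Step 5: prey: 20+6-6=20; pred: 11+2-3=10
Step 6: prey: 20+6-6=20; pred: 10+2-3=9
Step 7: prey: 20+6-5=21; pred: 9+1-2=8
Step 8: prey: 21+6-5=22; pred: 8+1-2=7
Step 9: prey: 22+6-4=24; pred: 7+1-2=6
Step 10: prey: 24+7-4=27; pred: 6+1-1=6
Step 11: prey: 27+8-4=31; pred: 6+1-1=6
Step 12: prey: 31+9-5=35; pred: 6+1-1=6
Max prey = 35 at step 12

Answer: 35 12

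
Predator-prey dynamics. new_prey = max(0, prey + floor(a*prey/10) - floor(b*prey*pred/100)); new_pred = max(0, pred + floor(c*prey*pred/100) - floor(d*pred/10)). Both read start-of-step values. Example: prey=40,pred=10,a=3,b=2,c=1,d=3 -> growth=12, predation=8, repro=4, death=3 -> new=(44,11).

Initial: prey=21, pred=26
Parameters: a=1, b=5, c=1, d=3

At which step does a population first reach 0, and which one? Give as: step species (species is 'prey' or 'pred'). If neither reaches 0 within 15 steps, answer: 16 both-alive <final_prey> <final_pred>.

Step 1: prey: 21+2-27=0; pred: 26+5-7=24
First extinction: prey at step 1

Answer: 1 prey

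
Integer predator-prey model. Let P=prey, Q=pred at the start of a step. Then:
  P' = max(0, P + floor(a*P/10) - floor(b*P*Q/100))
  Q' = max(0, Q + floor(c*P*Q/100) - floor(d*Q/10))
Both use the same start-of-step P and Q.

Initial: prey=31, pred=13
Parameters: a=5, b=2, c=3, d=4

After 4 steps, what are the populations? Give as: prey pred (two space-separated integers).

Step 1: prey: 31+15-8=38; pred: 13+12-5=20
Step 2: prey: 38+19-15=42; pred: 20+22-8=34
Step 3: prey: 42+21-28=35; pred: 34+42-13=63
Step 4: prey: 35+17-44=8; pred: 63+66-25=104

Answer: 8 104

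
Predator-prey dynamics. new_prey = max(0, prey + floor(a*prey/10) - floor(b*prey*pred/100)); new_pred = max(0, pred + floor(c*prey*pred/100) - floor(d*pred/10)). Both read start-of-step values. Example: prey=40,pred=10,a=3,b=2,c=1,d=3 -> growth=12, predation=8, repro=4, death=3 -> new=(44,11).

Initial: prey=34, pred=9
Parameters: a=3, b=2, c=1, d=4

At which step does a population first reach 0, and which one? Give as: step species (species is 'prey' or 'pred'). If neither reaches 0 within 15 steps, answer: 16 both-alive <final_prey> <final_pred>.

Step 1: prey: 34+10-6=38; pred: 9+3-3=9
Step 2: prey: 38+11-6=43; pred: 9+3-3=9
Step 3: prey: 43+12-7=48; pred: 9+3-3=9
Step 4: prey: 48+14-8=54; pred: 9+4-3=10
Step 5: prey: 54+16-10=60; pred: 10+5-4=11
Step 6: prey: 60+18-13=65; pred: 11+6-4=13
Step 7: prey: 65+19-16=68; pred: 13+8-5=16
Step 8: prey: 68+20-21=67; pred: 16+10-6=20
Step 9: prey: 67+20-26=61; pred: 20+13-8=25
Step 10: prey: 61+18-30=49; pred: 25+15-10=30
Step 11: prey: 49+14-29=34; pred: 30+14-12=32
Step 12: prey: 34+10-21=23; pred: 32+10-12=30
Step 13: prey: 23+6-13=16; pred: 30+6-12=24
Step 14: prey: 16+4-7=13; pred: 24+3-9=18
Step 15: prey: 13+3-4=12; pred: 18+2-7=13
No extinction within 15 steps

Answer: 16 both-alive 12 13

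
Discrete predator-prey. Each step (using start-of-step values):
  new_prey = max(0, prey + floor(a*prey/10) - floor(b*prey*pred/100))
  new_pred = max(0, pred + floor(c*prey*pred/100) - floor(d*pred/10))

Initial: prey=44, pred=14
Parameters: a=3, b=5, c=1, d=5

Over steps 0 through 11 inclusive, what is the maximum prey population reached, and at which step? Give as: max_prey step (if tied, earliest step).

Step 1: prey: 44+13-30=27; pred: 14+6-7=13
Step 2: prey: 27+8-17=18; pred: 13+3-6=10
Step 3: prey: 18+5-9=14; pred: 10+1-5=6
Step 4: prey: 14+4-4=14; pred: 6+0-3=3
Step 5: prey: 14+4-2=16; pred: 3+0-1=2
Step 6: prey: 16+4-1=19; pred: 2+0-1=1
Step 7: prey: 19+5-0=24; pred: 1+0-0=1
Step 8: prey: 24+7-1=30; pred: 1+0-0=1
Step 9: prey: 30+9-1=38; pred: 1+0-0=1
Step 10: prey: 38+11-1=48; pred: 1+0-0=1
Step 11: prey: 48+14-2=60; pred: 1+0-0=1
Max prey = 60 at step 11

Answer: 60 11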